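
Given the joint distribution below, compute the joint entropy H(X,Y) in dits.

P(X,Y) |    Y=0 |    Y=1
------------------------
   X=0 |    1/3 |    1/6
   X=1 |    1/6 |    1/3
0.5775 dits

Joint entropy is H(X,Y) = -Σ_{x,y} p(x,y) log p(x,y).

Summing over all non-zero entries:
H(X,Y) = -[1/3·log_10(1/3) + 1/6·log_10(1/6) + 1/6·log_10(1/6) + 1/3·log_10(1/3)]
H(X,Y) = 0.5775 dits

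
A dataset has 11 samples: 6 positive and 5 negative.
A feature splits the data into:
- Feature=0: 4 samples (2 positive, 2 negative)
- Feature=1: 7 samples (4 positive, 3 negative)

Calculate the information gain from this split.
0.0034 bits

Information Gain = H(Y) - H(Y|Feature)

Before split:
P(positive) = 6/11 = 0.5455
H(Y) = 0.9940 bits

After split:
Feature=0: H = 1.0000 bits (weight = 4/11)
Feature=1: H = 0.9852 bits (weight = 7/11)
H(Y|Feature) = (4/11)×1.0000 + (7/11)×0.9852 = 0.9906 bits

Information Gain = 0.9940 - 0.9906 = 0.0034 bits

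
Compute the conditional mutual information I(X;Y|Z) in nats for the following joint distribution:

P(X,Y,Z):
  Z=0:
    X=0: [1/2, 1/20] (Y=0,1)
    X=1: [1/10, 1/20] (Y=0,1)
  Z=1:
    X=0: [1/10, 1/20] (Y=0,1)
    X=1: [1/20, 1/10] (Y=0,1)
0.0410 nats

Conditional mutual information: I(X;Y|Z) = H(X|Z) + H(Y|Z) - H(X,Y|Z)

H(Z) = 0.6109
H(X,Z) = 1.1825 → H(X|Z) = 0.5717
H(Y,Z) = 1.1059 → H(Y|Z) = 0.4950
H(X,Y,Z) = 1.6365 → H(X,Y|Z) = 1.0256

I(X;Y|Z) = 0.5717 + 0.4950 - 1.0256 = 0.0410 nats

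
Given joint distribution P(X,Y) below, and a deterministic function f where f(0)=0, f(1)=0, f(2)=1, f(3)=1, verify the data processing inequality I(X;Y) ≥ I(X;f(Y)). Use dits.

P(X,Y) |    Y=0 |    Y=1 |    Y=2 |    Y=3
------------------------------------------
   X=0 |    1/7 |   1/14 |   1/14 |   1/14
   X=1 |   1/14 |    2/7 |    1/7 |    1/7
I(X;Y) = 0.0277, I(X;f(Y)) = 0.0004, inequality holds: 0.0277 ≥ 0.0004

Data Processing Inequality: For any Markov chain X → Y → Z, we have I(X;Y) ≥ I(X;Z).

Here Z = f(Y) is a deterministic function of Y, forming X → Y → Z.

Original I(X;Y) = 0.0277 dits

After applying f:
P(X,Z) where Z=f(Y):
- P(X,Z=0) = P(X,Y=0) + P(X,Y=1)
- P(X,Z=1) = P(X,Y=2) + P(X,Y=3)

I(X;Z) = I(X;f(Y)) = 0.0004 dits

Verification: 0.0277 ≥ 0.0004 ✓

Information cannot be created by processing; the function f can only lose information about X.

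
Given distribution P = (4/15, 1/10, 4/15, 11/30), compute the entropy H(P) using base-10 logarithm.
0.5659 dits

Shannon entropy is H(X) = -Σ p(x) log p(x).

For P = (4/15, 1/10, 4/15, 11/30):
H = -4/15 × log_10(4/15) -1/10 × log_10(1/10) -4/15 × log_10(4/15) -11/30 × log_10(11/30)
H = 0.5659 dits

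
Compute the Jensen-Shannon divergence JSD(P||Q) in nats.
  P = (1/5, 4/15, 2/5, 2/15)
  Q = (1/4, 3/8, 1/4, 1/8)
0.0148 nats

Jensen-Shannon divergence is:
JSD(P||Q) = 0.5 × D_KL(P||M) + 0.5 × D_KL(Q||M)
where M = 0.5 × (P + Q) is the mixture distribution.

M = 0.5 × (1/5, 4/15, 2/5, 2/15) + 0.5 × (1/4, 3/8, 1/4, 1/8) = (9/40, 0.320833, 13/40, 0.129167)

D_KL(P||M) = 0.0144 nats
D_KL(Q||M) = 0.0152 nats

JSD(P||Q) = 0.5 × 0.0144 + 0.5 × 0.0152 = 0.0148 nats

Unlike KL divergence, JSD is symmetric and bounded: 0 ≤ JSD ≤ log(2).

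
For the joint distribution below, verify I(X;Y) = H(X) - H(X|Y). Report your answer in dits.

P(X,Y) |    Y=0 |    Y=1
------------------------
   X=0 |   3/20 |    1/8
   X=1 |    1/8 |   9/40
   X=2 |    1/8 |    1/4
I(X;Y) = 0.0073 dits

Mutual information has multiple equivalent forms:
- I(X;Y) = H(X) - H(X|Y)
- I(X;Y) = H(Y) - H(Y|X)
- I(X;Y) = H(X) + H(Y) - H(X,Y)

Computing all quantities:
H(X) = 0.4735, H(Y) = 0.2923, H(X,Y) = 0.7585
H(X|Y) = 0.4662, H(Y|X) = 0.2850

Verification:
H(X) - H(X|Y) = 0.4735 - 0.4662 = 0.0073
H(Y) - H(Y|X) = 0.2923 - 0.2850 = 0.0073
H(X) + H(Y) - H(X,Y) = 0.4735 + 0.2923 - 0.7585 = 0.0073

All forms give I(X;Y) = 0.0073 dits. ✓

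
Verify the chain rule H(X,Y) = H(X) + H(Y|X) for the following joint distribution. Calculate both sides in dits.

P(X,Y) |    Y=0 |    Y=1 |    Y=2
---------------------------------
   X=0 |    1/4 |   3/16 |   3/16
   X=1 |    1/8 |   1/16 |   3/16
H(X,Y) = 0.7476, H(X) = 0.2873, H(Y|X) = 0.4603 (all in dits)

Chain rule: H(X,Y) = H(X) + H(Y|X)

Left side — joint entropy directly:
H(X,Y) = -Σ p(x,y) log p(x,y) = 0.7476 dits

Right side — compute H(Y|X) from the conditional distributions:
P(X) = (5/8, 3/8), so H(X) = 0.2873 dits
H(Y|X) = Σ_x P(X=x) · H(Y|X=x):
  P(Y|X=0) = (2/5, 3/10, 3/10), H(Y|X=0) = 0.4729, weight P(X=0) = 5/8
  P(Y|X=1) = (1/3, 1/6, 1/2), H(Y|X=1) = 0.4392, weight P(X=1) = 3/8
H(Y|X) = 0.4603 dits

H(X) + H(Y|X) = 0.2873 + 0.4603 = 0.7476 dits

Both sides equal 0.7476 dits. ✓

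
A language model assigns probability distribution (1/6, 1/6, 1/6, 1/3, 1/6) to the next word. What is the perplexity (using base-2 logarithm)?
4.7622

Perplexity is 2^H (or exp(H) for natural log).

First, H = -Σ p log p = 2.2516 bits
Perplexity = 2^2.2516 = 4.7622

Interpretation: The model's uncertainty is equivalent to choosing uniformly among 4.8 options.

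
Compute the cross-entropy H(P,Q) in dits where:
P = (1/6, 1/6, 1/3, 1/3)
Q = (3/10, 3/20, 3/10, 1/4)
0.5994 dits

Cross-entropy: H(P,Q) = -Σ p(x) log q(x)

Alternatively: H(P,Q) = H(P) + D_KL(P||Q)
H(P) = 0.5775 dits
D_KL(P||Q) = 0.0220 dits

H(P,Q) = 0.5775 + 0.0220 = 0.5994 dits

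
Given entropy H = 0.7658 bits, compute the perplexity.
1.7003

Perplexity is 2^H (or exp(H) for natural log).

H = 0.7658 bits
Perplexity = 2^0.7658 = 1.7003

Interpretation: The model's uncertainty is equivalent to choosing uniformly among 1.7 options.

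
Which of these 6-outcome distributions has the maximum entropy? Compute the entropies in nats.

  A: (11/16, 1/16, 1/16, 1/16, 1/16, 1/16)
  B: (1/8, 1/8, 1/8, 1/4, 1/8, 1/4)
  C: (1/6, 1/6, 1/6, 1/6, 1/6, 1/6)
C

For a discrete distribution over n outcomes, entropy is maximized by the uniform distribution.

Computing entropies:
H(A) = 1.1240 nats
H(B) = 1.7329 nats
H(C) = 1.7918 nats

The uniform distribution (where all probabilities equal 1/6) achieves the maximum entropy of log_e(6) = 1.7918 nats.

Distribution C has the highest entropy.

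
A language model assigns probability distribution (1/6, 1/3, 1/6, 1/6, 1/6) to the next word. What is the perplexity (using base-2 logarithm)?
4.7622

Perplexity is 2^H (or exp(H) for natural log).

First, H = -Σ p log p = 2.2516 bits
Perplexity = 2^2.2516 = 4.7622

Interpretation: The model's uncertainty is equivalent to choosing uniformly among 4.8 options.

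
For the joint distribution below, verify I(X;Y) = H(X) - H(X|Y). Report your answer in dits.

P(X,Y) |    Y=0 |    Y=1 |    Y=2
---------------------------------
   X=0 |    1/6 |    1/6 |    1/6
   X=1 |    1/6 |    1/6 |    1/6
I(X;Y) = 0.0000 dits

Mutual information has multiple equivalent forms:
- I(X;Y) = H(X) - H(X|Y)
- I(X;Y) = H(Y) - H(Y|X)
- I(X;Y) = H(X) + H(Y) - H(X,Y)

Computing all quantities:
H(X) = 0.3010, H(Y) = 0.4771, H(X,Y) = 0.7782
H(X|Y) = 0.3010, H(Y|X) = 0.4771

Verification:
H(X) - H(X|Y) = 0.3010 - 0.3010 = 0.0000
H(Y) - H(Y|X) = 0.4771 - 0.4771 = 0.0000
H(X) + H(Y) - H(X,Y) = 0.3010 + 0.4771 - 0.7782 = 0.0000

All forms give I(X;Y) = 0.0000 dits. ✓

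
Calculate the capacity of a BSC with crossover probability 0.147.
0.3977 bits

For a binary symmetric channel (BSC) with error probability p:
Capacity C = 1 - H(p) bits per symbol

where H(p) = -p log₂(p) - (1-p) log₂(1-p) is the binary entropy function.

H(0.147) = 0.6023 bits
C = 1 - 0.6023 = 0.3977 bits per symbol

This means we can reliably transmit up to 0.3977 bits of information per channel use.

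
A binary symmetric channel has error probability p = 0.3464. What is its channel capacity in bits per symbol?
0.0692 bits

For a binary symmetric channel (BSC) with error probability p:
Capacity C = 1 - H(p) bits per symbol

where H(p) = -p log₂(p) - (1-p) log₂(1-p) is the binary entropy function.

H(0.3464) = 0.9308 bits
C = 1 - 0.9308 = 0.0692 bits per symbol

This means we can reliably transmit up to 0.0692 bits of information per channel use.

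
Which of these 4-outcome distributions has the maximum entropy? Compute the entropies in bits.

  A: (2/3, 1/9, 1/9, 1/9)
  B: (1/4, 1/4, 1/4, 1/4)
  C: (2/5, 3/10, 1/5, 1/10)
B

For a discrete distribution over n outcomes, entropy is maximized by the uniform distribution.

Computing entropies:
H(A) = 1.4466 bits
H(B) = 2.0000 bits
H(C) = 1.8464 bits

The uniform distribution (where all probabilities equal 1/4) achieves the maximum entropy of log_2(4) = 2.0000 bits.

Distribution B has the highest entropy.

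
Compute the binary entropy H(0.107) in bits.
0.4908 bits

The binary entropy function is:
H(p) = -p log(p) - (1-p) log(1-p)

H(0.107) = -0.107 × log_2(0.107) - 0.893 × log_2(0.893)
H(0.107) = 0.4908 bits

Note: Binary entropy is maximized at p=0.5 (H=1 bit) and minimized at p=0 or p=1 (H=0).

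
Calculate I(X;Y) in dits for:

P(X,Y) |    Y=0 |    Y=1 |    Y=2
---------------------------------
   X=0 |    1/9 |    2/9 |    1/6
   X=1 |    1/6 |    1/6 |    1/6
0.0042 dits

Mutual information: I(X;Y) = H(X) + H(Y) - H(X,Y)

Marginals:
P(X) = (1/2, 1/2), H(X) = 0.3010 dits
P(Y) = (5/18, 7/18, 1/3), H(Y) = 0.4731 dits

Joint entropy: H(X,Y) = 0.7700 dits

I(X;Y) = 0.3010 + 0.4731 - 0.7700 = 0.0042 dits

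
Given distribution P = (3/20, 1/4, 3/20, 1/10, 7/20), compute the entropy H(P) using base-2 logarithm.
2.1834 bits

Shannon entropy is H(X) = -Σ p(x) log p(x).

For P = (3/20, 1/4, 3/20, 1/10, 7/20):
H = -3/20 × log_2(3/20) -1/4 × log_2(1/4) -3/20 × log_2(3/20) -1/10 × log_2(1/10) -7/20 × log_2(7/20)
H = 2.1834 bits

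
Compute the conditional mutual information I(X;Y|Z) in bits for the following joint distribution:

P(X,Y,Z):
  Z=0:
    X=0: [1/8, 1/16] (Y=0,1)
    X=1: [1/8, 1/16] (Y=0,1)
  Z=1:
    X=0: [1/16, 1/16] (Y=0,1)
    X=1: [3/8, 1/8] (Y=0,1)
0.0202 bits

Conditional mutual information: I(X;Y|Z) = H(X|Z) + H(Y|Z) - H(X,Y|Z)

H(Z) = 0.9544
H(X,Z) = 1.7806 → H(X|Z) = 0.8262
H(Y,Z) = 1.8496 → H(Y|Z) = 0.8952
H(X,Y,Z) = 2.6556 → H(X,Y|Z) = 1.7012

I(X;Y|Z) = 0.8262 + 0.8952 - 1.7012 = 0.0202 bits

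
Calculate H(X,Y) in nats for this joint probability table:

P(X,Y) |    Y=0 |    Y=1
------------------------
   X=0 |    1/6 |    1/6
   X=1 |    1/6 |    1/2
1.2425 nats

Joint entropy is H(X,Y) = -Σ_{x,y} p(x,y) log p(x,y).

Summing over all non-zero entries:
H(X,Y) = -[1/6·log_e(1/6) + 1/6·log_e(1/6) + 1/6·log_e(1/6) + 1/2·log_e(1/2)]
H(X,Y) = 1.2425 nats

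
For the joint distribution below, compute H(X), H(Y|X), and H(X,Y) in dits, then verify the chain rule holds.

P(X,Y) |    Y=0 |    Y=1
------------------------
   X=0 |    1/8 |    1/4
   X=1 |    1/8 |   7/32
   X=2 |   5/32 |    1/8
H(X,Y) = 0.7595, H(X) = 0.4741, H(Y|X) = 0.2854 (all in dits)

Chain rule: H(X,Y) = H(X) + H(Y|X)

Left side — joint entropy directly:
H(X,Y) = -Σ p(x,y) log p(x,y) = 0.7595 dits

Right side — compute H(Y|X) from the conditional distributions:
P(X) = (3/8, 11/32, 9/32), so H(X) = 0.4741 dits
H(Y|X) = Σ_x P(X=x) · H(Y|X=x):
  P(Y|X=0) = (1/3, 2/3), H(Y|X=0) = 0.2764, weight P(X=0) = 3/8
  P(Y|X=1) = (4/11, 7/11), H(Y|X=1) = 0.2847, weight P(X=1) = 11/32
  P(Y|X=2) = (5/9, 4/9), H(Y|X=2) = 0.2983, weight P(X=2) = 9/32
H(Y|X) = 0.2854 dits

H(X) + H(Y|X) = 0.4741 + 0.2854 = 0.7595 dits

Both sides equal 0.7595 dits. ✓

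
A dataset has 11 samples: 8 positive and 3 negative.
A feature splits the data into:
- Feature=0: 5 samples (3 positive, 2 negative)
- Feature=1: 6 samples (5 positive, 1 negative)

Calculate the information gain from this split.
0.0495 bits

Information Gain = H(Y) - H(Y|Feature)

Before split:
P(positive) = 8/11 = 0.7273
H(Y) = 0.8454 bits

After split:
Feature=0: H = 0.9710 bits (weight = 5/11)
Feature=1: H = 0.6500 bits (weight = 6/11)
H(Y|Feature) = (5/11)×0.9710 + (6/11)×0.6500 = 0.7959 bits

Information Gain = 0.8454 - 0.7959 = 0.0495 bits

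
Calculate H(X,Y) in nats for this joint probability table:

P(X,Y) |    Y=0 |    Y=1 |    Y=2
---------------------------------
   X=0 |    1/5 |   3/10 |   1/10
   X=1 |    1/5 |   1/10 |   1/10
1.6957 nats

Joint entropy is H(X,Y) = -Σ_{x,y} p(x,y) log p(x,y).

Summing over all non-zero entries:
H(X,Y) = -[1/5·log_e(1/5) + 3/10·log_e(3/10) + 1/10·log_e(1/10) + 1/5·log_e(1/5) + 1/10·log_e(1/10) + 1/10·log_e(1/10)]
H(X,Y) = 1.6957 nats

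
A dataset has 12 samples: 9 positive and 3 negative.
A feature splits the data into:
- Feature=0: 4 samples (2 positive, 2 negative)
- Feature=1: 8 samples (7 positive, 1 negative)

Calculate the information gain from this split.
0.1156 bits

Information Gain = H(Y) - H(Y|Feature)

Before split:
P(positive) = 9/12 = 0.7500
H(Y) = 0.8113 bits

After split:
Feature=0: H = 1.0000 bits (weight = 4/12)
Feature=1: H = 0.5436 bits (weight = 8/12)
H(Y|Feature) = (4/12)×1.0000 + (8/12)×0.5436 = 0.6957 bits

Information Gain = 0.8113 - 0.6957 = 0.1156 bits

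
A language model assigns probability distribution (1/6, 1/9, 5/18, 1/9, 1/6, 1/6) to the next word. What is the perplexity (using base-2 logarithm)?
5.6972

Perplexity is 2^H (or exp(H) for natural log).

First, H = -Σ p log p = 2.5102 bits
Perplexity = 2^2.5102 = 5.6972

Interpretation: The model's uncertainty is equivalent to choosing uniformly among 5.7 options.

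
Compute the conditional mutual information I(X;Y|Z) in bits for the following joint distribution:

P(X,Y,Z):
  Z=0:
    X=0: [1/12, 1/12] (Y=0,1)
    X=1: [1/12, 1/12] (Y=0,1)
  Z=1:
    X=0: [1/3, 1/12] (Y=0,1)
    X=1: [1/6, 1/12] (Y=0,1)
0.0105 bits

Conditional mutual information: I(X;Y|Z) = H(X|Z) + H(Y|Z) - H(X,Y|Z)

H(Z) = 0.9183
H(X,Z) = 1.8879 → H(X|Z) = 0.9696
H(Y,Z) = 1.7925 → H(Y|Z) = 0.8742
H(X,Y,Z) = 2.7516 → H(X,Y|Z) = 1.8333

I(X;Y|Z) = 0.9696 + 0.8742 - 1.8333 = 0.0105 bits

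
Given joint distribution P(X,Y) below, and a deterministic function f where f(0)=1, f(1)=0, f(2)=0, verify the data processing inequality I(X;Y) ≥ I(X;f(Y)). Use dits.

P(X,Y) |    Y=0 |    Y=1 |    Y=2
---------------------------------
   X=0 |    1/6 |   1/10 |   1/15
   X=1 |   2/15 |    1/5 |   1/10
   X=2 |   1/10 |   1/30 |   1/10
I(X;Y) = 0.0214, I(X;f(Y)) = 0.0066, inequality holds: 0.0214 ≥ 0.0066

Data Processing Inequality: For any Markov chain X → Y → Z, we have I(X;Y) ≥ I(X;Z).

Here Z = f(Y) is a deterministic function of Y, forming X → Y → Z.

Original I(X;Y) = 0.0214 dits

After applying f:
P(X,Z) where Z=f(Y):
- P(X,Z=0) = P(X,Y=1) + P(X,Y=2)
- P(X,Z=1) = P(X,Y=0)

I(X;Z) = I(X;f(Y)) = 0.0066 dits

Verification: 0.0214 ≥ 0.0066 ✓

Information cannot be created by processing; the function f can only lose information about X.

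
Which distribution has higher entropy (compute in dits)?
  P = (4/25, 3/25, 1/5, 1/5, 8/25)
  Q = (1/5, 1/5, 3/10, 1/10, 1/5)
Q

Computing entropies in dits:
H(P) = 0.6758
H(Q) = 0.6762

Distribution Q has higher entropy.

Intuition: The distribution closer to uniform (more spread out) has higher entropy.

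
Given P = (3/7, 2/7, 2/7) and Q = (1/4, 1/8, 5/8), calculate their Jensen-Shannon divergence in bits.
0.0872 bits

Jensen-Shannon divergence is:
JSD(P||Q) = 0.5 × D_KL(P||M) + 0.5 × D_KL(Q||M)
where M = 0.5 × (P + Q) is the mixture distribution.

M = 0.5 × (3/7, 2/7, 2/7) + 0.5 × (1/4, 1/8, 5/8) = (0.339286, 0.205357, 0.455357)

D_KL(P||M) = 0.0884 bits
D_KL(Q||M) = 0.0859 bits

JSD(P||Q) = 0.5 × 0.0884 + 0.5 × 0.0859 = 0.0872 bits

Unlike KL divergence, JSD is symmetric and bounded: 0 ≤ JSD ≤ log(2).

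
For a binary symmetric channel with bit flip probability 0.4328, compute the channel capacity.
0.0131 bits

For a binary symmetric channel (BSC) with error probability p:
Capacity C = 1 - H(p) bits per symbol

where H(p) = -p log₂(p) - (1-p) log₂(1-p) is the binary entropy function.

H(0.4328) = 0.9869 bits
C = 1 - 0.9869 = 0.0131 bits per symbol

This means we can reliably transmit up to 0.0131 bits of information per channel use.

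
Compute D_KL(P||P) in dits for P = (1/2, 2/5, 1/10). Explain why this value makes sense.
0.0000 dits

KL divergence satisfies the Gibbs inequality: D_KL(P||Q) ≥ 0 for all distributions P, Q.

D_KL(P||Q) = Σ p(x) log(p(x)/q(x))
Each term is p(x) × log_10(p(x)/p(x)) = p(x) × log_10(1) = 0, so the sum is 0.
D_KL(P||Q) = 0.0000 dits

When P = Q, the KL divergence is exactly 0, as there is no 'divergence' between identical distributions.

This non-negativity is a fundamental property: relative entropy cannot be negative because it measures how different Q is from P.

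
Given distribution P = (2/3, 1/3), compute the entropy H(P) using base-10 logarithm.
0.2764 dits

Shannon entropy is H(X) = -Σ p(x) log p(x).

For P = (2/3, 1/3):
H = -2/3 × log_10(2/3) -1/3 × log_10(1/3)
H = 0.2764 dits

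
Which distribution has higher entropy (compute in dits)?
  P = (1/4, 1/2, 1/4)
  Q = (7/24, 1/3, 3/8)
Q

Computing entropies in dits:
H(P) = 0.4515
H(Q) = 0.4749

Distribution Q has higher entropy.

Intuition: The distribution closer to uniform (more spread out) has higher entropy.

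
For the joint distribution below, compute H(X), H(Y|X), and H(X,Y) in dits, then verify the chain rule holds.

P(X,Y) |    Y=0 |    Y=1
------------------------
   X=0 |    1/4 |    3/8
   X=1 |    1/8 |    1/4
H(X,Y) = 0.5737, H(X) = 0.2873, H(Y|X) = 0.2863 (all in dits)

Chain rule: H(X,Y) = H(X) + H(Y|X)

Left side — joint entropy directly:
H(X,Y) = -Σ p(x,y) log p(x,y) = 0.5737 dits

Right side — compute H(Y|X) from the conditional distributions:
P(X) = (5/8, 3/8), so H(X) = 0.2873 dits
H(Y|X) = Σ_x P(X=x) · H(Y|X=x):
  P(Y|X=0) = (2/5, 3/5), H(Y|X=0) = 0.2923, weight P(X=0) = 5/8
  P(Y|X=1) = (1/3, 2/3), H(Y|X=1) = 0.2764, weight P(X=1) = 3/8
H(Y|X) = 0.2863 dits

H(X) + H(Y|X) = 0.2873 + 0.2863 = 0.5737 dits

Both sides equal 0.5737 dits. ✓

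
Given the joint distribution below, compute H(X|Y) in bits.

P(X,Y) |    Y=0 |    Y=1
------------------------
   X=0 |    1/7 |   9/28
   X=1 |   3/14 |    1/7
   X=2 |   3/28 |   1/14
1.4255 bits

Using the chain rule: H(X|Y) = H(X,Y) - H(Y)

First, compute H(X,Y) = 2.4219 bits

Marginal P(Y) = (13/28, 15/28)
H(Y) = 0.9963 bits

H(X|Y) = H(X,Y) - H(Y) = 2.4219 - 0.9963 = 1.4255 bits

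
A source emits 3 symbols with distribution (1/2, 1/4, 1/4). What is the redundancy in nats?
0.0589 nats

Redundancy measures how far a source is from maximum entropy:
R = H_max - H(X)

Maximum entropy for 3 symbols: H_max = log_e(3) = 1.0986 nats
Actual entropy: H(X) = 1.0397 nats
Redundancy: R = 1.0986 - 1.0397 = 0.0589 nats

This redundancy represents potential for compression: the source could be compressed by 0.0589 nats per symbol.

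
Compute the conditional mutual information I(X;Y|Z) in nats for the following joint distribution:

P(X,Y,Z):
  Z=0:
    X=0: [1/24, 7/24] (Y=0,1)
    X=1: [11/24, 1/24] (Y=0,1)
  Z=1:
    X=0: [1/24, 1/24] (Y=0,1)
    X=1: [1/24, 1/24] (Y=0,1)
0.2918 nats

Conditional mutual information: I(X;Y|Z) = H(X|Z) + H(Y|Z) - H(X,Y|Z)

H(Z) = 0.4506
H(X,Z) = 1.1269 → H(X|Z) = 0.6764
H(Y,Z) = 1.1269 → H(Y|Z) = 0.6764
H(X,Y,Z) = 1.5115 → H(X,Y|Z) = 1.0609

I(X;Y|Z) = 0.6764 + 0.6764 - 1.0609 = 0.2918 nats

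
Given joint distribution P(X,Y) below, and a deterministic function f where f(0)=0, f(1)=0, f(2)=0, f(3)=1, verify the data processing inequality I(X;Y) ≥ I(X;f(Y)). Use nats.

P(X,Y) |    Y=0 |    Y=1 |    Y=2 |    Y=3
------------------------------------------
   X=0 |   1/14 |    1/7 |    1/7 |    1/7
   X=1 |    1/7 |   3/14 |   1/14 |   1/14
I(X;Y) = 0.0436, I(X;f(Y)) = 0.0154, inequality holds: 0.0436 ≥ 0.0154

Data Processing Inequality: For any Markov chain X → Y → Z, we have I(X;Y) ≥ I(X;Z).

Here Z = f(Y) is a deterministic function of Y, forming X → Y → Z.

Original I(X;Y) = 0.0436 nats

After applying f:
P(X,Z) where Z=f(Y):
- P(X,Z=0) = P(X,Y=0) + P(X,Y=1) + P(X,Y=2)
- P(X,Z=1) = P(X,Y=3)

I(X;Z) = I(X;f(Y)) = 0.0154 nats

Verification: 0.0436 ≥ 0.0154 ✓

Information cannot be created by processing; the function f can only lose information about X.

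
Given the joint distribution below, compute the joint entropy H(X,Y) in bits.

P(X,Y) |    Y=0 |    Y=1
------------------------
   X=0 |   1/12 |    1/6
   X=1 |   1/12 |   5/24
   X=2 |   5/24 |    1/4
2.4713 bits

Joint entropy is H(X,Y) = -Σ_{x,y} p(x,y) log p(x,y).

Summing over all non-zero entries:
H(X,Y) = -[1/12·log_2(1/12) + 1/6·log_2(1/6) + 1/12·log_2(1/12) + 5/24·log_2(5/24) + 5/24·log_2(5/24) + 1/4·log_2(1/4)]
H(X,Y) = 2.4713 bits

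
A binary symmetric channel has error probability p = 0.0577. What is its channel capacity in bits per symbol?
0.6818 bits

For a binary symmetric channel (BSC) with error probability p:
Capacity C = 1 - H(p) bits per symbol

where H(p) = -p log₂(p) - (1-p) log₂(1-p) is the binary entropy function.

H(0.0577) = 0.3182 bits
C = 1 - 0.3182 = 0.6818 bits per symbol

This means we can reliably transmit up to 0.6818 bits of information per channel use.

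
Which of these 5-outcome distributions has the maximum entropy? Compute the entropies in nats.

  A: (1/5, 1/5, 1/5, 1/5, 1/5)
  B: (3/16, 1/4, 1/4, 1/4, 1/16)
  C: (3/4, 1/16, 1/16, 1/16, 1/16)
A

For a discrete distribution over n outcomes, entropy is maximized by the uniform distribution.

Computing entropies:
H(A) = 1.6094 nats
H(B) = 1.5269 nats
H(C) = 0.9089 nats

The uniform distribution (where all probabilities equal 1/5) achieves the maximum entropy of log_e(5) = 1.6094 nats.

Distribution A has the highest entropy.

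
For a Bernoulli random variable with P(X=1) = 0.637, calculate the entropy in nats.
0.6551 nats

The binary entropy function is:
H(p) = -p log(p) - (1-p) log(1-p)

H(0.637) = -0.637 × log_e(0.637) - 0.363 × log_e(0.363)
H(0.637) = 0.6551 nats

Note: Binary entropy is maximized at p=0.5 (H=1 bit) and minimized at p=0 or p=1 (H=0).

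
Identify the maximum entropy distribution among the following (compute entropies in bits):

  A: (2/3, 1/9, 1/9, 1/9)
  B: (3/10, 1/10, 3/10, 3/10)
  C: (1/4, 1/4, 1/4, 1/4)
C

For a discrete distribution over n outcomes, entropy is maximized by the uniform distribution.

Computing entropies:
H(A) = 1.4466 bits
H(B) = 1.8955 bits
H(C) = 2.0000 bits

The uniform distribution (where all probabilities equal 1/4) achieves the maximum entropy of log_2(4) = 2.0000 bits.

Distribution C has the highest entropy.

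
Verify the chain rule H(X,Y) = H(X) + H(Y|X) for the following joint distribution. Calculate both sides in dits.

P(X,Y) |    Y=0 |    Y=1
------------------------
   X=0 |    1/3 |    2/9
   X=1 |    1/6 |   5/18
H(X,Y) = 0.5884, H(X) = 0.2983, H(Y|X) = 0.2901 (all in dits)

Chain rule: H(X,Y) = H(X) + H(Y|X)

Left side — joint entropy directly:
H(X,Y) = -Σ p(x,y) log p(x,y) = 0.5884 dits

Right side — compute H(Y|X) from the conditional distributions:
P(X) = (5/9, 4/9), so H(X) = 0.2983 dits
H(Y|X) = Σ_x P(X=x) · H(Y|X=x):
  P(Y|X=0) = (3/5, 2/5), H(Y|X=0) = 0.2923, weight P(X=0) = 5/9
  P(Y|X=1) = (3/8, 5/8), H(Y|X=1) = 0.2873, weight P(X=1) = 4/9
H(Y|X) = 0.2901 dits

H(X) + H(Y|X) = 0.2983 + 0.2901 = 0.5884 dits

Both sides equal 0.5884 dits. ✓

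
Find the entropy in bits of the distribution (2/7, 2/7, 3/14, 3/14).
1.9852 bits

Shannon entropy is H(X) = -Σ p(x) log p(x).

For P = (2/7, 2/7, 3/14, 3/14):
H = -2/7 × log_2(2/7) -2/7 × log_2(2/7) -3/14 × log_2(3/14) -3/14 × log_2(3/14)
H = 1.9852 bits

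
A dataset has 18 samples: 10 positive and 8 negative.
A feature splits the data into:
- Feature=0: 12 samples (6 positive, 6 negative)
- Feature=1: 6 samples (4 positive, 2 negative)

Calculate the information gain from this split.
0.0183 bits

Information Gain = H(Y) - H(Y|Feature)

Before split:
P(positive) = 10/18 = 0.5556
H(Y) = 0.9911 bits

After split:
Feature=0: H = 1.0000 bits (weight = 12/18)
Feature=1: H = 0.9183 bits (weight = 6/18)
H(Y|Feature) = (12/18)×1.0000 + (6/18)×0.9183 = 0.9728 bits

Information Gain = 0.9911 - 0.9728 = 0.0183 bits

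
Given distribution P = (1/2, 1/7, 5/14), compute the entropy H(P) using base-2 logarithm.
1.4316 bits

Shannon entropy is H(X) = -Σ p(x) log p(x).

For P = (1/2, 1/7, 5/14):
H = -1/2 × log_2(1/2) -1/7 × log_2(1/7) -5/14 × log_2(5/14)
H = 1.4316 bits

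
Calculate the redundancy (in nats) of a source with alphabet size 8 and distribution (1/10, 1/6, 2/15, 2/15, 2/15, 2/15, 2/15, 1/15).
0.0268 nats

Redundancy measures how far a source is from maximum entropy:
R = H_max - H(X)

Maximum entropy for 8 symbols: H_max = log_e(8) = 2.0794 nats
Actual entropy: H(X) = 2.0527 nats
Redundancy: R = 2.0794 - 2.0527 = 0.0268 nats

This redundancy represents potential for compression: the source could be compressed by 0.0268 nats per symbol.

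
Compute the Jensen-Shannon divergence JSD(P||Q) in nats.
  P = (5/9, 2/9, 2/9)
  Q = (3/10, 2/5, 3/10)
0.0352 nats

Jensen-Shannon divergence is:
JSD(P||Q) = 0.5 × D_KL(P||M) + 0.5 × D_KL(Q||M)
where M = 0.5 × (P + Q) is the mixture distribution.

M = 0.5 × (5/9, 2/9, 2/9) + 0.5 × (3/10, 2/5, 3/10) = (0.427778, 0.311111, 0.261111)

D_KL(P||M) = 0.0346 nats
D_KL(Q||M) = 0.0357 nats

JSD(P||Q) = 0.5 × 0.0346 + 0.5 × 0.0357 = 0.0352 nats

Unlike KL divergence, JSD is symmetric and bounded: 0 ≤ JSD ≤ log(2).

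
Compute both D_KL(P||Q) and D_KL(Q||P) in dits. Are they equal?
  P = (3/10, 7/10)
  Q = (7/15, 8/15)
D_KL(P||Q) = 0.0251, D_KL(Q||P) = 0.0266

KL divergence is not symmetric: D_KL(P||Q) ≠ D_KL(Q||P) in general.

D_KL(P||Q) = 0.0251 dits
D_KL(Q||P) = 0.0266 dits

No, they are not equal!

This asymmetry is why KL divergence is not a true distance metric.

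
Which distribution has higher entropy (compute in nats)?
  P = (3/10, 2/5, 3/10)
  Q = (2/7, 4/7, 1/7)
P

Computing entropies in nats:
H(P) = 1.0889
H(Q) = 0.9557

Distribution P has higher entropy.

Intuition: The distribution closer to uniform (more spread out) has higher entropy.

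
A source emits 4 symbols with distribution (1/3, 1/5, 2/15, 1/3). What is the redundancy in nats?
0.0633 nats

Redundancy measures how far a source is from maximum entropy:
R = H_max - H(X)

Maximum entropy for 4 symbols: H_max = log_e(4) = 1.3863 nats
Actual entropy: H(X) = 1.3229 nats
Redundancy: R = 1.3863 - 1.3229 = 0.0633 nats

This redundancy represents potential for compression: the source could be compressed by 0.0633 nats per symbol.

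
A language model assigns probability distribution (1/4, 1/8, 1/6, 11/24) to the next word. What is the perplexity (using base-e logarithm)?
3.5350

Perplexity is e^H (or exp(H) for natural log).

First, H = -Σ p log p = 1.2627 nats
Perplexity = e^1.2627 = 3.5350

Interpretation: The model's uncertainty is equivalent to choosing uniformly among 3.5 options.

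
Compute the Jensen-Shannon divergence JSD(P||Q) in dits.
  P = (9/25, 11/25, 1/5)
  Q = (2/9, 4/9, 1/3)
0.0072 dits

Jensen-Shannon divergence is:
JSD(P||Q) = 0.5 × D_KL(P||M) + 0.5 × D_KL(Q||M)
where M = 0.5 × (P + Q) is the mixture distribution.

M = 0.5 × (9/25, 11/25, 1/5) + 0.5 × (2/9, 4/9, 1/3) = (0.291111, 0.442222, 4/15)

D_KL(P||M) = 0.0073 dits
D_KL(Q||M) = 0.0072 dits

JSD(P||Q) = 0.5 × 0.0073 + 0.5 × 0.0072 = 0.0072 dits

Unlike KL divergence, JSD is symmetric and bounded: 0 ≤ JSD ≤ log(2).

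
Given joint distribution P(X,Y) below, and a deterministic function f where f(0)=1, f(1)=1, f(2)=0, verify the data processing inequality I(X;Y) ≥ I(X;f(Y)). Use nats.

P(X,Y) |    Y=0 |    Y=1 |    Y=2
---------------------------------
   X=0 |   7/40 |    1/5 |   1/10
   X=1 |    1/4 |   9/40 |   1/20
I(X;Y) = 0.0146, I(X;f(Y)) = 0.0131, inequality holds: 0.0146 ≥ 0.0131

Data Processing Inequality: For any Markov chain X → Y → Z, we have I(X;Y) ≥ I(X;Z).

Here Z = f(Y) is a deterministic function of Y, forming X → Y → Z.

Original I(X;Y) = 0.0146 nats

After applying f:
P(X,Z) where Z=f(Y):
- P(X,Z=0) = P(X,Y=2)
- P(X,Z=1) = P(X,Y=0) + P(X,Y=1)

I(X;Z) = I(X;f(Y)) = 0.0131 nats

Verification: 0.0146 ≥ 0.0131 ✓

Information cannot be created by processing; the function f can only lose information about X.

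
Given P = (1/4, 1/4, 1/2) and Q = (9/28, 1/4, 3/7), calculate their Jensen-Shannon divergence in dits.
0.0016 dits

Jensen-Shannon divergence is:
JSD(P||Q) = 0.5 × D_KL(P||M) + 0.5 × D_KL(Q||M)
where M = 0.5 × (P + Q) is the mixture distribution.

M = 0.5 × (1/4, 1/4, 1/2) + 0.5 × (9/28, 1/4, 3/7) = (2/7, 1/4, 13/28)

D_KL(P||M) = 0.0016 dits
D_KL(Q||M) = 0.0015 dits

JSD(P||Q) = 0.5 × 0.0016 + 0.5 × 0.0015 = 0.0016 dits

Unlike KL divergence, JSD is symmetric and bounded: 0 ≤ JSD ≤ log(2).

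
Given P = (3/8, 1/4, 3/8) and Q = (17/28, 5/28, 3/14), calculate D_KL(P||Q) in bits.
0.1634 bits

KL divergence: D_KL(P||Q) = Σ p(x) log(p(x)/q(x))

Computing term by term:
  x=0: 3/8 × log_2[(3/8)/(17/28)] = 3/8 × -0.6951 = -0.2607
  x=1: 1/4 × log_2[(1/4)/(5/28)] = 1/4 × 0.4854 = 0.1214
  x=2: 3/8 × log_2[(3/8)/(3/14)] = 3/8 × 0.8074 = 0.3028

D_KL(P||Q) = 0.1634 bits

Note: KL divergence is always non-negative and equals 0 iff P = Q.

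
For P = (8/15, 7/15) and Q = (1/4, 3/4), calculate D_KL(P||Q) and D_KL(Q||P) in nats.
D_KL(P||Q) = 0.1827, D_KL(Q||P) = 0.1664

KL divergence is not symmetric: D_KL(P||Q) ≠ D_KL(Q||P) in general.

D_KL(P||Q) = 0.1827 nats
D_KL(Q||P) = 0.1664 nats

No, they are not equal!

This asymmetry is why KL divergence is not a true distance metric.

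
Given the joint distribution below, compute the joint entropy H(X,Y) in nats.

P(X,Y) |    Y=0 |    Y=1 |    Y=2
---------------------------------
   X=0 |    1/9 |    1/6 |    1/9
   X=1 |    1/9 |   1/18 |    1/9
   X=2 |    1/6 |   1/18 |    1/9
2.1391 nats

Joint entropy is H(X,Y) = -Σ_{x,y} p(x,y) log p(x,y).

Summing over all non-zero entries:
H(X,Y) = -[1/9·log_e(1/9) + 1/6·log_e(1/6) + 1/9·log_e(1/9) + 1/9·log_e(1/9) + 1/18·log_e(1/18) + 1/9·log_e(1/9) + 1/6·log_e(1/6) + 1/18·log_e(1/18) + 1/9·log_e(1/9)]
H(X,Y) = 2.1391 nats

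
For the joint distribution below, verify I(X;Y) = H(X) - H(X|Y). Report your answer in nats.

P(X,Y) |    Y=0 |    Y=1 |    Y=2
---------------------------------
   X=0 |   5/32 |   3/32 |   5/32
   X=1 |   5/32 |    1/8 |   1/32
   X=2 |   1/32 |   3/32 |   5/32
I(X;Y) = 0.1033 nats

Mutual information has multiple equivalent forms:
- I(X;Y) = H(X) - H(X|Y)
- I(X;Y) = H(Y) - H(Y|X)
- I(X;Y) = H(X) + H(Y) - H(X,Y)

Computing all quantities:
H(X) = 1.0862, H(Y) = 1.0976, H(X,Y) = 2.0806
H(X|Y) = 0.9829, H(Y|X) = 0.9944

Verification:
H(X) - H(X|Y) = 1.0862 - 0.9829 = 0.1033
H(Y) - H(Y|X) = 1.0976 - 0.9944 = 0.1033
H(X) + H(Y) - H(X,Y) = 1.0862 + 1.0976 - 2.0806 = 0.1033

All forms give I(X;Y) = 0.1033 nats. ✓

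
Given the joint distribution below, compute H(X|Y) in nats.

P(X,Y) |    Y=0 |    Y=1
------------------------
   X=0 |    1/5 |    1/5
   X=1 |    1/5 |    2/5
0.6592 nats

Using the chain rule: H(X|Y) = H(X,Y) - H(Y)

First, compute H(X,Y) = 1.3322 nats

Marginal P(Y) = (2/5, 3/5)
H(Y) = 0.6730 nats

H(X|Y) = H(X,Y) - H(Y) = 1.3322 - 0.6730 = 0.6592 nats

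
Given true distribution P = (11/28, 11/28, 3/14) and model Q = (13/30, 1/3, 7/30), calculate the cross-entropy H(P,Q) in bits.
1.5465 bits

Cross-entropy: H(P,Q) = -Σ p(x) log q(x)

Alternatively: H(P,Q) = H(P) + D_KL(P||Q)
H(P) = 1.5353 bits
D_KL(P||Q) = 0.0112 bits

H(P,Q) = 1.5353 + 0.0112 = 1.5465 bits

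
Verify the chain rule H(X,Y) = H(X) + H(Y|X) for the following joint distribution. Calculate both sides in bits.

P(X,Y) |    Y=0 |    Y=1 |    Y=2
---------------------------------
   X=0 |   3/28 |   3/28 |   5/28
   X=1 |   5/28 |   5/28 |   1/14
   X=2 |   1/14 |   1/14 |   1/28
H(X,Y) = 3.0095, H(X) = 1.4972, H(Y|X) = 1.5123 (all in bits)

Chain rule: H(X,Y) = H(X) + H(Y|X)

Left side — joint entropy directly:
H(X,Y) = -Σ p(x,y) log p(x,y) = 3.0095 bits

Right side — compute H(Y|X) from the conditional distributions:
P(X) = (11/28, 3/7, 5/28), so H(X) = 1.4972 bits
H(Y|X) = Σ_x P(X=x) · H(Y|X=x):
  P(Y|X=0) = (3/11, 3/11, 5/11), H(Y|X=0) = 1.5395, weight P(X=0) = 11/28
  P(Y|X=1) = (5/12, 5/12, 1/6), H(Y|X=1) = 1.4834, weight P(X=1) = 3/7
  P(Y|X=2) = (2/5, 2/5, 1/5), H(Y|X=2) = 1.5219, weight P(X=2) = 5/28
H(Y|X) = 1.5123 bits

H(X) + H(Y|X) = 1.4972 + 1.5123 = 3.0095 bits

Both sides equal 3.0095 bits. ✓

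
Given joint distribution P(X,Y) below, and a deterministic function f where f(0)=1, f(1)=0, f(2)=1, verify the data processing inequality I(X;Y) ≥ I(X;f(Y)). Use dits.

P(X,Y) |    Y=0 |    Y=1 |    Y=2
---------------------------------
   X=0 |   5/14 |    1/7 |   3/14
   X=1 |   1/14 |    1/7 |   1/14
I(X;Y) = 0.0202, I(X;f(Y)) = 0.0186, inequality holds: 0.0202 ≥ 0.0186

Data Processing Inequality: For any Markov chain X → Y → Z, we have I(X;Y) ≥ I(X;Z).

Here Z = f(Y) is a deterministic function of Y, forming X → Y → Z.

Original I(X;Y) = 0.0202 dits

After applying f:
P(X,Z) where Z=f(Y):
- P(X,Z=0) = P(X,Y=1)
- P(X,Z=1) = P(X,Y=0) + P(X,Y=2)

I(X;Z) = I(X;f(Y)) = 0.0186 dits

Verification: 0.0202 ≥ 0.0186 ✓

Information cannot be created by processing; the function f can only lose information about X.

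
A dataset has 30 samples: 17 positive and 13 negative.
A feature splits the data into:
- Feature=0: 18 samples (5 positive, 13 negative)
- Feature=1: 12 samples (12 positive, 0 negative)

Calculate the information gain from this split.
0.4757 bits

Information Gain = H(Y) - H(Y|Feature)

Before split:
P(positive) = 17/30 = 0.5667
H(Y) = 0.9871 bits

After split:
Feature=0: H = 0.8524 bits (weight = 18/30)
Feature=1: H = 0.0000 bits (weight = 12/30)
H(Y|Feature) = (18/30)×0.8524 + (12/30)×0.0000 = 0.5114 bits

Information Gain = 0.9871 - 0.5114 = 0.4757 bits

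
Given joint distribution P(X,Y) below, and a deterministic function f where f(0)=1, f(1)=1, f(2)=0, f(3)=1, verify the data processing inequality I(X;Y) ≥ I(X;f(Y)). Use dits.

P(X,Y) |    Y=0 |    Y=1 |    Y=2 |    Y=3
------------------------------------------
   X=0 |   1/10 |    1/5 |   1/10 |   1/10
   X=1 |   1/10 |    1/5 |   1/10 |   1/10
I(X;Y) = 0.0000, I(X;f(Y)) = 0.0000, inequality holds: 0.0000 ≥ 0.0000

Data Processing Inequality: For any Markov chain X → Y → Z, we have I(X;Y) ≥ I(X;Z).

Here Z = f(Y) is a deterministic function of Y, forming X → Y → Z.

Original I(X;Y) = 0.0000 dits

After applying f:
P(X,Z) where Z=f(Y):
- P(X,Z=0) = P(X,Y=2)
- P(X,Z=1) = P(X,Y=0) + P(X,Y=1) + P(X,Y=3)

I(X;Z) = I(X;f(Y)) = 0.0000 dits

Verification: 0.0000 ≥ 0.0000 ✓

Information cannot be created by processing; the function f can only lose information about X.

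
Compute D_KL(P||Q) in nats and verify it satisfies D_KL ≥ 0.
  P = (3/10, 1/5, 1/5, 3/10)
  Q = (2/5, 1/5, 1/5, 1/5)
0.0353 nats

KL divergence satisfies the Gibbs inequality: D_KL(P||Q) ≥ 0 for all distributions P, Q.

D_KL(P||Q) = Σ p(x) log(p(x)/q(x))
Term by term:
  x=0: 3/10 × log_e[(3/10)/(2/5)] = -0.0863
  x=1: 1/5 × log_e[(1/5)/(1/5)] = 0.0000
  x=2: 1/5 × log_e[(1/5)/(1/5)] = 0.0000
  x=3: 3/10 × log_e[(3/10)/(1/5)] = 0.1216
D_KL(P||Q) = 0.0353 nats

D_KL(P||Q) = 0.0353 ≥ 0 ✓

This non-negativity is a fundamental property: relative entropy cannot be negative because it measures how different Q is from P.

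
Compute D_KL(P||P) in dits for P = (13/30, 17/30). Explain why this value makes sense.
0.0000 dits

KL divergence satisfies the Gibbs inequality: D_KL(P||Q) ≥ 0 for all distributions P, Q.

D_KL(P||Q) = Σ p(x) log(p(x)/q(x))
Each term is p(x) × log_10(p(x)/p(x)) = p(x) × log_10(1) = 0, so the sum is 0.
D_KL(P||Q) = 0.0000 dits

When P = Q, the KL divergence is exactly 0, as there is no 'divergence' between identical distributions.

This non-negativity is a fundamental property: relative entropy cannot be negative because it measures how different Q is from P.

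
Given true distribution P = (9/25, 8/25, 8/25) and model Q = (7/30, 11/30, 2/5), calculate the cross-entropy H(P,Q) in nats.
1.1382 nats

Cross-entropy: H(P,Q) = -Σ p(x) log q(x)

Alternatively: H(P,Q) = H(P) + D_KL(P||Q)
H(P) = 1.0970 nats
D_KL(P||Q) = 0.0411 nats

H(P,Q) = 1.0970 + 0.0411 = 1.1382 nats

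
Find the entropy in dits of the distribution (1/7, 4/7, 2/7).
0.4151 dits

Shannon entropy is H(X) = -Σ p(x) log p(x).

For P = (1/7, 4/7, 2/7):
H = -1/7 × log_10(1/7) -4/7 × log_10(4/7) -2/7 × log_10(2/7)
H = 0.4151 dits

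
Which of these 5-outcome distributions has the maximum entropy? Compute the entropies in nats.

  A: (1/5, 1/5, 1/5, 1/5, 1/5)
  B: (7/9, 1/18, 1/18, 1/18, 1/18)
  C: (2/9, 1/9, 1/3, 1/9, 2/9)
A

For a discrete distribution over n outcomes, entropy is maximized by the uniform distribution.

Computing entropies:
H(A) = 1.6094 nats
H(B) = 0.8378 nats
H(C) = 1.5230 nats

The uniform distribution (where all probabilities equal 1/5) achieves the maximum entropy of log_e(5) = 1.6094 nats.

Distribution A has the highest entropy.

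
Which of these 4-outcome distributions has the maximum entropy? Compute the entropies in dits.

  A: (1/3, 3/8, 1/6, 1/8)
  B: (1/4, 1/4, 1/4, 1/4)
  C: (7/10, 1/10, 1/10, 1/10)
B

For a discrete distribution over n outcomes, entropy is maximized by the uniform distribution.

Computing entropies:
H(A) = 0.5614 dits
H(B) = 0.6021 dits
H(C) = 0.4084 dits

The uniform distribution (where all probabilities equal 1/4) achieves the maximum entropy of log_10(4) = 0.6021 dits.

Distribution B has the highest entropy.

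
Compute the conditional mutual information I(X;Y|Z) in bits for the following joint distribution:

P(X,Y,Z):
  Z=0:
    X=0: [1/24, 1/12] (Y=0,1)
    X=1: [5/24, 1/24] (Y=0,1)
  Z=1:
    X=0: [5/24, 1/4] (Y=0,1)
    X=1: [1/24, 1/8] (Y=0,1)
0.0831 bits

Conditional mutual information: I(X;Y|Z) = H(X|Z) + H(Y|Z) - H(X,Y|Z)

H(Z) = 0.9544
H(X,Z) = 1.8217 → H(X|Z) = 0.8673
H(Y,Z) = 1.9056 → H(Y|Z) = 0.9512
H(X,Y,Z) = 2.6898 → H(X,Y|Z) = 1.7354

I(X;Y|Z) = 0.8673 + 0.9512 - 1.7354 = 0.0831 bits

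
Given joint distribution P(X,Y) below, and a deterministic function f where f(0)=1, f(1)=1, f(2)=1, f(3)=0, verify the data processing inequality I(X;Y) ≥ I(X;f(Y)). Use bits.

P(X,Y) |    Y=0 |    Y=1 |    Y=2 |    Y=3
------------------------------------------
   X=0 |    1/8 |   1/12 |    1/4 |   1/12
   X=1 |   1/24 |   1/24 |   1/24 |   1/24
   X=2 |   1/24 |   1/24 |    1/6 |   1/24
I(X;Y) = 0.0368, I(X;f(Y)) = 0.0067, inequality holds: 0.0368 ≥ 0.0067

Data Processing Inequality: For any Markov chain X → Y → Z, we have I(X;Y) ≥ I(X;Z).

Here Z = f(Y) is a deterministic function of Y, forming X → Y → Z.

Original I(X;Y) = 0.0368 bits

After applying f:
P(X,Z) where Z=f(Y):
- P(X,Z=0) = P(X,Y=3)
- P(X,Z=1) = P(X,Y=0) + P(X,Y=1) + P(X,Y=2)

I(X;Z) = I(X;f(Y)) = 0.0067 bits

Verification: 0.0368 ≥ 0.0067 ✓

Information cannot be created by processing; the function f can only lose information about X.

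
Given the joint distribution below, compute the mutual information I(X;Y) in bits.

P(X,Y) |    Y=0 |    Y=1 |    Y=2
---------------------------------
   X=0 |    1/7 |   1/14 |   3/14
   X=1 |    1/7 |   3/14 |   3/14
0.0391 bits

Mutual information: I(X;Y) = H(X) + H(Y) - H(X,Y)

Marginals:
P(X) = (3/7, 4/7), H(X) = 0.9852 bits
P(Y) = (2/7, 2/7, 3/7), H(Y) = 1.5567 bits

Joint entropy: H(X,Y) = 2.5027 bits

I(X;Y) = 0.9852 + 1.5567 - 2.5027 = 0.0391 bits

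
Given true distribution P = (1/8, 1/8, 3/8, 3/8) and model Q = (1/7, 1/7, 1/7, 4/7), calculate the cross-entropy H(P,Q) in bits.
2.0574 bits

Cross-entropy: H(P,Q) = -Σ p(x) log q(x)

Alternatively: H(P,Q) = H(P) + D_KL(P||Q)
H(P) = 1.8113 bits
D_KL(P||Q) = 0.2461 bits

H(P,Q) = 1.8113 + 0.2461 = 2.0574 bits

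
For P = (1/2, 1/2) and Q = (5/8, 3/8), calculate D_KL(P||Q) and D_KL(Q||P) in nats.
D_KL(P||Q) = 0.0323, D_KL(Q||P) = 0.0316

KL divergence is not symmetric: D_KL(P||Q) ≠ D_KL(Q||P) in general.

D_KL(P||Q) = 0.0323 nats
D_KL(Q||P) = 0.0316 nats

No, they are not equal!

This asymmetry is why KL divergence is not a true distance metric.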